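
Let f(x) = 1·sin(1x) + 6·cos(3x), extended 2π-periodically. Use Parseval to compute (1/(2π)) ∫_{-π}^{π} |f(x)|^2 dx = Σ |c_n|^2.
Σ |c_n|^2 = 37/2

Expand |f|^2 and use orthogonality of {sin(nx), cos(mx)} on [-π, π]:
  ∫_{-π}^{π} sin(nx)^2 dx = π, ∫ cos(mx)^2 dx = π, and cross terms integrate to 0.
So ∫_{-π}^{π} f(x)^2 dx = 1^2 · π + 6^2 · π = (1 + 36)π.
Divide by 2π: (1 + 36)/2 = 37/2.
By Parseval, this equals Σ |c_n|^2.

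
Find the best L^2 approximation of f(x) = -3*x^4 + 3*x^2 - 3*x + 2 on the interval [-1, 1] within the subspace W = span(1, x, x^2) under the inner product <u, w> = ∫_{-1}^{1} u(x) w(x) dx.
g(x) = 3*x^2/7 - 3*x + 79/35

The best approximation g ∈ W is the orthogonal projection of f onto W. Writing g = a_0 + a_1 x + a_2 x^2, the coefficients solve the normal equations G · a = b where
  G_{ij} = <φ_i, φ_j> and b_i = <f, φ_i>, with φ_0 = 1, φ_1 = x, φ_2 = x^2.
G =
  [2, 0, 2/3]
  [0, 2/3, 0]
  [2/3, 0, 2/5],
b = (24/5, -2, 176/105).
Solving gives a_0 = 79/35, a_1 = -3, a_2 = 3/7, so
  g(x) = 3*x^2/7 - 3*x + 79/35.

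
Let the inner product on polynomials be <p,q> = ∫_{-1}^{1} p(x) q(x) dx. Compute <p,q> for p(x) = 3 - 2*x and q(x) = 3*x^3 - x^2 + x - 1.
<p,q> = -176/15

Expand the product: p(x)·q(x) = -6*x^4 + 11*x^3 - 5*x^2 + 5*x - 3.
∫_{-1}^{1} of each monomial x^k gives [2/(k+1) if k even, 0 if k odd]. Integrating term-by-term (or equivalently evaluating the antiderivative F(x) = -6*x^5/5 + 11*x^4/4 - 5*x^3/3 + 5*x^2/2 - 3*x at the endpoints):
  F(1) − F(−1) = -37/60 − (667/60) = -176/15.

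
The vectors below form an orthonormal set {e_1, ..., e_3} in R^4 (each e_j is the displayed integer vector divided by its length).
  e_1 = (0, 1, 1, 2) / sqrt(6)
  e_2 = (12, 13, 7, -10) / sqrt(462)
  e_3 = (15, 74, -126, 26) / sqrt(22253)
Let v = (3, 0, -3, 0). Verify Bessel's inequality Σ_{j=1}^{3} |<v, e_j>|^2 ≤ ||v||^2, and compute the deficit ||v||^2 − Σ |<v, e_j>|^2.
Σ |<v, e_j>|^2 = 2898/289; ||v||^2 = 18; deficit = 2304/289

Write each e_j = u_j / sqrt(<u_j, u_j>) where u_j is the displayed integer vector. Then <v, e_j> = <v, u_j> / sqrt(<u_j, u_j>), so |<v, e_j>|^2 = <v, u_j>^2 / <u_j, u_j>.
Coefficients: <v, e_1> = -3/sqrt(6), <v, e_2> = 15/sqrt(462), <v, e_3> = 423/sqrt(22253).
Square and sum: Σ |<v, e_j>|^2 = 2898/289.
Compute ||v||^2 = v·v = 18.
Deficit = 18 − 2898/289 = 2304/289 ≥ 0, confirming Bessel's inequality. (The deficit equals ||v − Σ <v,e_j> e_j||^2, the squared distance from v to span{e_j}.)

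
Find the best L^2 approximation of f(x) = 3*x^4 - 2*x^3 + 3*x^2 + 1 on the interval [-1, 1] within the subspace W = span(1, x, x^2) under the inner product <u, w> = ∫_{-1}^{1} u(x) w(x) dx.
g(x) = 39*x^2/7 - 6*x/5 + 26/35

The best approximation g ∈ W is the orthogonal projection of f onto W. Writing g = a_0 + a_1 x + a_2 x^2, the coefficients solve the normal equations G · a = b where
  G_{ij} = <φ_i, φ_j> and b_i = <f, φ_i>, with φ_0 = 1, φ_1 = x, φ_2 = x^2.
G =
  [2, 0, 2/3]
  [0, 2/3, 0]
  [2/3, 0, 2/5],
b = (26/5, -4/5, 286/105).
Solving gives a_0 = 26/35, a_1 = -6/5, a_2 = 39/7, so
  g(x) = 39*x^2/7 - 6*x/5 + 26/35.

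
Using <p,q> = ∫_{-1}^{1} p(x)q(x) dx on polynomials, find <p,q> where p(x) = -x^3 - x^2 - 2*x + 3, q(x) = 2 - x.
<p,q> = 62/5

Expand the product: p(x)·q(x) = x^4 - x^3 - 7*x + 6.
∫_{-1}^{1} of each monomial x^k gives [2/(k+1) if k even, 0 if k odd]. Integrating term-by-term (or equivalently evaluating the antiderivative F(x) = x^5/5 - x^4/4 - 7*x^2/2 + 6*x at the endpoints):
  F(1) − F(−1) = 49/20 − (-199/20) = 62/5.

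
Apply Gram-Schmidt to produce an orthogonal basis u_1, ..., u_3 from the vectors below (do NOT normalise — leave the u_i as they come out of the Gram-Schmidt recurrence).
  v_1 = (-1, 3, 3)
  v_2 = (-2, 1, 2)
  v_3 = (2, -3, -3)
Orthogonal basis:
  u_1 = (-1, 3, 3)
  u_2 = (-27/19, -14/19, 5/19)
  u_3 = (9/50, -6/25, 3/10)

Apply the Gram-Schmidt recurrence
  u_1 = v_1
  u_i = v_i − Σ_{j<i} ((v_i · u_j) / (u_j · u_j)) · u_j.

Step by step this gives:
  u_1 = (-1, 3, 3)
  u_2 = (-27/19, -14/19, 5/19)
  u_3 = (9/50, -6/25, 3/10)

Orthogonality check:
  u_2 · u_1 = 0 (should be 0)
  u_3 · u_1 = 0 (should be 0)
  u_3 · u_2 = 0 (should be 0)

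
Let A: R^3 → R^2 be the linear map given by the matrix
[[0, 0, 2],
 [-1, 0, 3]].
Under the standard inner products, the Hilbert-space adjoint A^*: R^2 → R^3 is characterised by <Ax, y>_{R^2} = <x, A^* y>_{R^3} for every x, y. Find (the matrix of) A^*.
A^* = A^T =
[[0, -1],
 [0, 0],
 [2, 3]]

For real matrices with standard dot products, the defining identity <Ax, y> = <x, A^* y> gives (Ax)^T y = x^T (A^*) y, i.e. x^T A^T y = x^T (A^*) y. Since this holds for all x, y, we must have A^* = A^T. Therefore
A^* =
[[0, -1],
 [0, 0],
 [2, 3]].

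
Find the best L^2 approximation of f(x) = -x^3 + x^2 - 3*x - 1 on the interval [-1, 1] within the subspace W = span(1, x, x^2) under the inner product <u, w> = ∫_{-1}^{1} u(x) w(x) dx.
g(x) = x^2 - 18*x/5 - 1

The best approximation g ∈ W is the orthogonal projection of f onto W. Writing g = a_0 + a_1 x + a_2 x^2, the coefficients solve the normal equations G · a = b where
  G_{ij} = <φ_i, φ_j> and b_i = <f, φ_i>, with φ_0 = 1, φ_1 = x, φ_2 = x^2.
G =
  [2, 0, 2/3]
  [0, 2/3, 0]
  [2/3, 0, 2/5],
b = (-4/3, -12/5, -4/15).
Solving gives a_0 = -1, a_1 = -18/5, a_2 = 1, so
  g(x) = x^2 - 18*x/5 - 1.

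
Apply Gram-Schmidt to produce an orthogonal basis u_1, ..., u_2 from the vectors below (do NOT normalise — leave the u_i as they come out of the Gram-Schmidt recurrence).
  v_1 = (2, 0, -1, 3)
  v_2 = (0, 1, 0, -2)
Orthogonal basis:
  u_1 = (2, 0, -1, 3)
  u_2 = (6/7, 1, -3/7, -5/7)

Apply the Gram-Schmidt recurrence
  u_1 = v_1
  u_i = v_i − Σ_{j<i} ((v_i · u_j) / (u_j · u_j)) · u_j.

Step by step this gives:
  u_1 = (2, 0, -1, 3)
  u_2 = (6/7, 1, -3/7, -5/7)

Orthogonality check:
  u_2 · u_1 = 0 (should be 0)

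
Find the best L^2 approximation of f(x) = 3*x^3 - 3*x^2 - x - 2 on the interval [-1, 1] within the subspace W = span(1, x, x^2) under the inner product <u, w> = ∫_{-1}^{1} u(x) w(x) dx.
g(x) = -3*x^2 + 4*x/5 - 2

The best approximation g ∈ W is the orthogonal projection of f onto W. Writing g = a_0 + a_1 x + a_2 x^2, the coefficients solve the normal equations G · a = b where
  G_{ij} = <φ_i, φ_j> and b_i = <f, φ_i>, with φ_0 = 1, φ_1 = x, φ_2 = x^2.
G =
  [2, 0, 2/3]
  [0, 2/3, 0]
  [2/3, 0, 2/5],
b = (-6, 8/15, -38/15).
Solving gives a_0 = -2, a_1 = 4/5, a_2 = -3, so
  g(x) = -3*x^2 + 4*x/5 - 2.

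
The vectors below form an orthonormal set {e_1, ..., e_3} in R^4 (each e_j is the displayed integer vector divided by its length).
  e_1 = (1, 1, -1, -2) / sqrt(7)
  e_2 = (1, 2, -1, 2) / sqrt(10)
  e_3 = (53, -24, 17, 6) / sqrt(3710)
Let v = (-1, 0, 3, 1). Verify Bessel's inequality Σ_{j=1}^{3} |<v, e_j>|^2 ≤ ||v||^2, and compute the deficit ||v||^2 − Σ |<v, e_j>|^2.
Σ |<v, e_j>|^2 = 294/53; ||v||^2 = 11; deficit = 289/53

Write each e_j = u_j / sqrt(<u_j, u_j>) where u_j is the displayed integer vector. Then <v, e_j> = <v, u_j> / sqrt(<u_j, u_j>), so |<v, e_j>|^2 = <v, u_j>^2 / <u_j, u_j>.
Coefficients: <v, e_1> = -6/sqrt(7), <v, e_2> = -2/sqrt(10), <v, e_3> = 4/sqrt(3710).
Square and sum: Σ |<v, e_j>|^2 = 294/53.
Compute ||v||^2 = v·v = 11.
Deficit = 11 − 294/53 = 289/53 ≥ 0, confirming Bessel's inequality. (The deficit equals ||v − Σ <v,e_j> e_j||^2, the squared distance from v to span{e_j}.)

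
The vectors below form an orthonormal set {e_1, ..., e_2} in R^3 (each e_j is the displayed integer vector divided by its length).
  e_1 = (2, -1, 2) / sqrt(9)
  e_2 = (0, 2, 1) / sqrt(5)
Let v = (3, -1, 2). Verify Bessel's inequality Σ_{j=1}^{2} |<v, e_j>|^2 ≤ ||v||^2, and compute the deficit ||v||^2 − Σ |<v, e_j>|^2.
Σ |<v, e_j>|^2 = 121/9; ||v||^2 = 14; deficit = 5/9

Write each e_j = u_j / sqrt(<u_j, u_j>) where u_j is the displayed integer vector. Then <v, e_j> = <v, u_j> / sqrt(<u_j, u_j>), so |<v, e_j>|^2 = <v, u_j>^2 / <u_j, u_j>.
Coefficients: <v, e_1> = 11/sqrt(9), <v, e_2> = 0/sqrt(5).
Square and sum: Σ |<v, e_j>|^2 = 121/9.
Compute ||v||^2 = v·v = 14.
Deficit = 14 − 121/9 = 5/9 ≥ 0, confirming Bessel's inequality. (The deficit equals ||v − Σ <v,e_j> e_j||^2, the squared distance from v to span{e_j}.)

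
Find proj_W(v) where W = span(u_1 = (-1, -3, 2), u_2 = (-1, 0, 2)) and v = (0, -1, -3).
proj_W(v) = (6/5, -1, -12/5)

Set up U = [u_1 | ... | u_2] ∈ R^(3×2). The projector onto W = col(U) is P = U (U^T U)^(-1) U^T.
Compute U^T U =
  [14, 5]
  [5, 5],
and U^T v = (-3, -6).
Solve U^T U · c = U^T v for the coefficients: c = (1/3, -23/15). The projection is proj_W(v) = U c.
Check: (v - proj_W(v)) · u_1 = 0  (should be 0).
Check: (v - proj_W(v)) · u_2 = 0  (should be 0).
Result: proj_W(v) = (6/5, -1, -12/5).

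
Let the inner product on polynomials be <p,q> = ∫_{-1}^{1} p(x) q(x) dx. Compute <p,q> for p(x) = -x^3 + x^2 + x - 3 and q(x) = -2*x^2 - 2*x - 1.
<p,q> = 8

Expand the product: p(x)·q(x) = 2*x^5 - 3*x^3 + 3*x^2 + 5*x + 3.
∫_{-1}^{1} of each monomial x^k gives [2/(k+1) if k even, 0 if k odd]. Integrating term-by-term (or equivalently evaluating the antiderivative F(x) = x^6/3 - 3*x^4/4 + x^3 + 5*x^2/2 + 3*x at the endpoints):
  F(1) − F(−1) = 73/12 − (-23/12) = 8.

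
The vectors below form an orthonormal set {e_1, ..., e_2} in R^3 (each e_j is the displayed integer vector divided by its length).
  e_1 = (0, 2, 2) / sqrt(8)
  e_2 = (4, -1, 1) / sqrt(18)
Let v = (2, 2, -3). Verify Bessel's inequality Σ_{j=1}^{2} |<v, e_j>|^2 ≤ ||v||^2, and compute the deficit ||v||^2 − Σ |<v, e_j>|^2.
Σ |<v, e_j>|^2 = 1; ||v||^2 = 17; deficit = 16

Write each e_j = u_j / sqrt(<u_j, u_j>) where u_j is the displayed integer vector. Then <v, e_j> = <v, u_j> / sqrt(<u_j, u_j>), so |<v, e_j>|^2 = <v, u_j>^2 / <u_j, u_j>.
Coefficients: <v, e_1> = -2/sqrt(8), <v, e_2> = 3/sqrt(18).
Square and sum: Σ |<v, e_j>|^2 = 1.
Compute ||v||^2 = v·v = 17.
Deficit = 17 − 1 = 16 ≥ 0, confirming Bessel's inequality. (The deficit equals ||v − Σ <v,e_j> e_j||^2, the squared distance from v to span{e_j}.)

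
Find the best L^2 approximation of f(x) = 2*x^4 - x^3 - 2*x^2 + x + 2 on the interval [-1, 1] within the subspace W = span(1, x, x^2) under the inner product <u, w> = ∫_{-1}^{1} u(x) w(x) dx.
g(x) = -2*x^2/7 + 2*x/5 + 64/35

The best approximation g ∈ W is the orthogonal projection of f onto W. Writing g = a_0 + a_1 x + a_2 x^2, the coefficients solve the normal equations G · a = b where
  G_{ij} = <φ_i, φ_j> and b_i = <f, φ_i>, with φ_0 = 1, φ_1 = x, φ_2 = x^2.
G =
  [2, 0, 2/3]
  [0, 2/3, 0]
  [2/3, 0, 2/5],
b = (52/15, 4/15, 116/105).
Solving gives a_0 = 64/35, a_1 = 2/5, a_2 = -2/7, so
  g(x) = -2*x^2/7 + 2*x/5 + 64/35.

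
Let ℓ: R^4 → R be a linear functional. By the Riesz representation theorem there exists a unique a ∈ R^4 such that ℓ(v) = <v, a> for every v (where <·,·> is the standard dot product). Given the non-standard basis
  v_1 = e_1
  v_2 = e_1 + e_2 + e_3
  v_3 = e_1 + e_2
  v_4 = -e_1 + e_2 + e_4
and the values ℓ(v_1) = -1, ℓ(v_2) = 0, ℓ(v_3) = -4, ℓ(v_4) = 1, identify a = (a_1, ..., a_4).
a = (-1, -3, 4, 3)

Write a = (a_1, ..., a_4) in the standard basis. For each basis vector v_i, ℓ(v_i) = <v_i, a> is a linear equation in the a_j's. Collect the n equations into a matrix system V a = ℓ, where row i of V is v_i (expressed in the standard basis). Since V is invertible (lower-triangular with 1s on the diagonal, up to permutation), solve by back-substitution:
  V =
[[1, 0, 0, 0],
 [1, 1, 1, 0],
 [1, 1, 0, 0],
 [-1, 1, 0, 1]]
  V a = (-1, 0, -4, 1)
Solving gives a = (-1, -3, 4, 3).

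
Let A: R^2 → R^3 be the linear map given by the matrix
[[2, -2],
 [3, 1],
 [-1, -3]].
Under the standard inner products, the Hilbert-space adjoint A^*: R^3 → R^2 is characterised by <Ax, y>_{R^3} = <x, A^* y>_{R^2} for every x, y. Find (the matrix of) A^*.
A^* = A^T =
[[2, 3, -1],
 [-2, 1, -3]]

For real matrices with standard dot products, the defining identity <Ax, y> = <x, A^* y> gives (Ax)^T y = x^T (A^*) y, i.e. x^T A^T y = x^T (A^*) y. Since this holds for all x, y, we must have A^* = A^T. Therefore
A^* =
[[2, 3, -1],
 [-2, 1, -3]].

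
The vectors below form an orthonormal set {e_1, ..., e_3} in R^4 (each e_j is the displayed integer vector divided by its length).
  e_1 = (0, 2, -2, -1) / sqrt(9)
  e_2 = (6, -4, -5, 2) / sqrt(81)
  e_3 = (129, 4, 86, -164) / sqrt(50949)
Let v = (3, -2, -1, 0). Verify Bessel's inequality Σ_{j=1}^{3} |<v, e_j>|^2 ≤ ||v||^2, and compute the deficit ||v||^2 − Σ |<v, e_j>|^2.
Σ |<v, e_j>|^2 = 8802/629; ||v||^2 = 14; deficit = 4/629

Write each e_j = u_j / sqrt(<u_j, u_j>) where u_j is the displayed integer vector. Then <v, e_j> = <v, u_j> / sqrt(<u_j, u_j>), so |<v, e_j>|^2 = <v, u_j>^2 / <u_j, u_j>.
Coefficients: <v, e_1> = -2/sqrt(9), <v, e_2> = 31/sqrt(81), <v, e_3> = 293/sqrt(50949).
Square and sum: Σ |<v, e_j>|^2 = 8802/629.
Compute ||v||^2 = v·v = 14.
Deficit = 14 − 8802/629 = 4/629 ≥ 0, confirming Bessel's inequality. (The deficit equals ||v − Σ <v,e_j> e_j||^2, the squared distance from v to span{e_j}.)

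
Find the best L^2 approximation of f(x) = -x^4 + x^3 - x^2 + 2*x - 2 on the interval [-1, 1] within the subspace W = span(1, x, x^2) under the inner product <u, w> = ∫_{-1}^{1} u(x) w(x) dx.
g(x) = -13*x^2/7 + 13*x/5 - 67/35

The best approximation g ∈ W is the orthogonal projection of f onto W. Writing g = a_0 + a_1 x + a_2 x^2, the coefficients solve the normal equations G · a = b where
  G_{ij} = <φ_i, φ_j> and b_i = <f, φ_i>, with φ_0 = 1, φ_1 = x, φ_2 = x^2.
G =
  [2, 0, 2/3]
  [0, 2/3, 0]
  [2/3, 0, 2/5],
b = (-76/15, 26/15, -212/105).
Solving gives a_0 = -67/35, a_1 = 13/5, a_2 = -13/7, so
  g(x) = -13*x^2/7 + 13*x/5 - 67/35.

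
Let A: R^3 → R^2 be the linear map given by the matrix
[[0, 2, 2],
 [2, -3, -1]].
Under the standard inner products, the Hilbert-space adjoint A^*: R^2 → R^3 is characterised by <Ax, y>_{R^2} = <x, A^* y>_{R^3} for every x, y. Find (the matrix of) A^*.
A^* = A^T =
[[0, 2],
 [2, -3],
 [2, -1]]

For real matrices with standard dot products, the defining identity <Ax, y> = <x, A^* y> gives (Ax)^T y = x^T (A^*) y, i.e. x^T A^T y = x^T (A^*) y. Since this holds for all x, y, we must have A^* = A^T. Therefore
A^* =
[[0, 2],
 [2, -3],
 [2, -1]].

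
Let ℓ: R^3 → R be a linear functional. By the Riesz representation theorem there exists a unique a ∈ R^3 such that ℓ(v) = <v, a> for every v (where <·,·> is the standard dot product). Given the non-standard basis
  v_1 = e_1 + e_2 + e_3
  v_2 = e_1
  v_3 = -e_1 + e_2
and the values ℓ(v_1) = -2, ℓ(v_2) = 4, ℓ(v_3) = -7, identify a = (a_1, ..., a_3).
a = (4, -3, -3)

Write a = (a_1, ..., a_3) in the standard basis. For each basis vector v_i, ℓ(v_i) = <v_i, a> is a linear equation in the a_j's. Collect the n equations into a matrix system V a = ℓ, where row i of V is v_i (expressed in the standard basis). Since V is invertible (lower-triangular with 1s on the diagonal, up to permutation), solve by back-substitution:
  V =
[[1, 1, 1],
 [1, 0, 0],
 [-1, 1, 0]]
  V a = (-2, 4, -7)
Solving gives a = (4, -3, -3).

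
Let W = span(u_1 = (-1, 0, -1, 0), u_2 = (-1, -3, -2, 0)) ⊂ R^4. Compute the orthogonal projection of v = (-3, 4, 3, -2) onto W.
proj_W(v) = (-15/19, 90/19, 15/19, 0)

Set up U = [u_1 | ... | u_2] ∈ R^(4×2). The projector onto W = col(U) is P = U (U^T U)^(-1) U^T.
Compute U^T U =
  [2, 3]
  [3, 14],
and U^T v = (0, -15).
Solve U^T U · c = U^T v for the coefficients: c = (45/19, -30/19). The projection is proj_W(v) = U c.
Check: (v - proj_W(v)) · u_1 = 0  (should be 0).
Check: (v - proj_W(v)) · u_2 = 0  (should be 0).
Result: proj_W(v) = (-15/19, 90/19, 15/19, 0).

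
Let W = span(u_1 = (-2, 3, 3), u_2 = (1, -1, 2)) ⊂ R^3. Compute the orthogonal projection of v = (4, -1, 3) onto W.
proj_W(v) = (290/131, -313/131, 419/131)

Set up U = [u_1 | ... | u_2] ∈ R^(3×2). The projector onto W = col(U) is P = U (U^T U)^(-1) U^T.
Compute U^T U =
  [22, 1]
  [1, 6],
and U^T v = (-2, 11).
Solve U^T U · c = U^T v for the coefficients: c = (-23/131, 244/131). The projection is proj_W(v) = U c.
Check: (v - proj_W(v)) · u_1 = 0  (should be 0).
Check: (v - proj_W(v)) · u_2 = 0  (should be 0).
Result: proj_W(v) = (290/131, -313/131, 419/131).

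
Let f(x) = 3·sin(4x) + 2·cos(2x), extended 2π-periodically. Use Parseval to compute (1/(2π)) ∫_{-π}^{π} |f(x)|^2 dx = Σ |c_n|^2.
Σ |c_n|^2 = 13/2

Expand |f|^2 and use orthogonality of {sin(nx), cos(mx)} on [-π, π]:
  ∫_{-π}^{π} sin(nx)^2 dx = π, ∫ cos(mx)^2 dx = π, and cross terms integrate to 0.
So ∫_{-π}^{π} f(x)^2 dx = 3^2 · π + 2^2 · π = (9 + 4)π.
Divide by 2π: (9 + 4)/2 = 13/2.
By Parseval, this equals Σ |c_n|^2.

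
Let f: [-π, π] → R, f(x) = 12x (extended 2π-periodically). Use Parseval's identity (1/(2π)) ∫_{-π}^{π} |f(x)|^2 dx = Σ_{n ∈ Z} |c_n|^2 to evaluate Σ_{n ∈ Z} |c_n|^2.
Σ |c_n|^2 = 48π^2

Expand and integrate term by term over [-π, π]:
  ∫ (12x)^2 dx = 144·(2π^3/3); ∫ 2·12·(0)·x dx = 0 (odd integrand); ∫ 0^2 dx = 0·2π.
So (1/(2π)) ∫_{-π}^{π} (12x)^2 dx = 144π^2/3 + 0 = 48π^2.
Parseval ⇒ Σ |c_n|^2 = 48π^2.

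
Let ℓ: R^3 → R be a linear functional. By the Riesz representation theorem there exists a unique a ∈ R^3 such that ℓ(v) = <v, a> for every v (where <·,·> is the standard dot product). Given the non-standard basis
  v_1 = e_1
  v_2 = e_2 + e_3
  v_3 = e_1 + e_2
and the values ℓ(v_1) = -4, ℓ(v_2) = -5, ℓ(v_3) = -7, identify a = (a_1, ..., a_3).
a = (-4, -3, -2)

Write a = (a_1, ..., a_3) in the standard basis. For each basis vector v_i, ℓ(v_i) = <v_i, a> is a linear equation in the a_j's. Collect the n equations into a matrix system V a = ℓ, where row i of V is v_i (expressed in the standard basis). Since V is invertible (lower-triangular with 1s on the diagonal, up to permutation), solve by back-substitution:
  V =
[[1, 0, 0],
 [0, 1, 1],
 [1, 1, 0]]
  V a = (-4, -5, -7)
Solving gives a = (-4, -3, -2).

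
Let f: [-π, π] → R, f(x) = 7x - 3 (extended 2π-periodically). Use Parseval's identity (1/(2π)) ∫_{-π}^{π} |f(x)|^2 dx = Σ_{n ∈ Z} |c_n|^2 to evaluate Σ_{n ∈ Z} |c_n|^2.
Σ |c_n|^2 = 49π^2/3 + 9

Expand and integrate term by term over [-π, π]:
  ∫ (7x)^2 dx = 49·(2π^3/3); ∫ 2·7·(-3)·x dx = 0 (odd integrand); ∫ (-3)^2 dx = 9·2π.
So (1/(2π)) ∫_{-π}^{π} (7x - 3)^2 dx = 49π^2/3 + 9 = 49π^2/3 + 9.
Parseval ⇒ Σ |c_n|^2 = 49π^2/3 + 9.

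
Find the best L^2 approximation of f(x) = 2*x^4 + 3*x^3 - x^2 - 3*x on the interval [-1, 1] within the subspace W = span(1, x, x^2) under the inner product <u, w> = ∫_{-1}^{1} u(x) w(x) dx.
g(x) = 5*x^2/7 - 6*x/5 - 6/35

The best approximation g ∈ W is the orthogonal projection of f onto W. Writing g = a_0 + a_1 x + a_2 x^2, the coefficients solve the normal equations G · a = b where
  G_{ij} = <φ_i, φ_j> and b_i = <f, φ_i>, with φ_0 = 1, φ_1 = x, φ_2 = x^2.
G =
  [2, 0, 2/3]
  [0, 2/3, 0]
  [2/3, 0, 2/5],
b = (2/15, -4/5, 6/35).
Solving gives a_0 = -6/35, a_1 = -6/5, a_2 = 5/7, so
  g(x) = 5*x^2/7 - 6*x/5 - 6/35.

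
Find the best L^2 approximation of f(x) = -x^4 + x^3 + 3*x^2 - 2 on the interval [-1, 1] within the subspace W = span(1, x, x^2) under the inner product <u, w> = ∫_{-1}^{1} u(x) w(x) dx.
g(x) = 15*x^2/7 + 3*x/5 - 67/35

The best approximation g ∈ W is the orthogonal projection of f onto W. Writing g = a_0 + a_1 x + a_2 x^2, the coefficients solve the normal equations G · a = b where
  G_{ij} = <φ_i, φ_j> and b_i = <f, φ_i>, with φ_0 = 1, φ_1 = x, φ_2 = x^2.
G =
  [2, 0, 2/3]
  [0, 2/3, 0]
  [2/3, 0, 2/5],
b = (-12/5, 2/5, -44/105).
Solving gives a_0 = -67/35, a_1 = 3/5, a_2 = 15/7, so
  g(x) = 15*x^2/7 + 3*x/5 - 67/35.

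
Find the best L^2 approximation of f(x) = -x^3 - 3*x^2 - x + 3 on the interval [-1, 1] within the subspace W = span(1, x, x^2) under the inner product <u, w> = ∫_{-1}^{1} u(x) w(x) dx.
g(x) = -3*x^2 - 8*x/5 + 3

The best approximation g ∈ W is the orthogonal projection of f onto W. Writing g = a_0 + a_1 x + a_2 x^2, the coefficients solve the normal equations G · a = b where
  G_{ij} = <φ_i, φ_j> and b_i = <f, φ_i>, with φ_0 = 1, φ_1 = x, φ_2 = x^2.
G =
  [2, 0, 2/3]
  [0, 2/3, 0]
  [2/3, 0, 2/5],
b = (4, -16/15, 4/5).
Solving gives a_0 = 3, a_1 = -8/5, a_2 = -3, so
  g(x) = -3*x^2 - 8*x/5 + 3.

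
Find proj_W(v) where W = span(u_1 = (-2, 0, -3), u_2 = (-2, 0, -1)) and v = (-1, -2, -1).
proj_W(v) = (-1, 0, -1)

Set up U = [u_1 | ... | u_2] ∈ R^(3×2). The projector onto W = col(U) is P = U (U^T U)^(-1) U^T.
Compute U^T U =
  [13, 7]
  [7, 5],
and U^T v = (5, 3).
Solve U^T U · c = U^T v for the coefficients: c = (1/4, 1/4). The projection is proj_W(v) = U c.
Check: (v - proj_W(v)) · u_1 = 0  (should be 0).
Check: (v - proj_W(v)) · u_2 = 0  (should be 0).
Result: proj_W(v) = (-1, 0, -1).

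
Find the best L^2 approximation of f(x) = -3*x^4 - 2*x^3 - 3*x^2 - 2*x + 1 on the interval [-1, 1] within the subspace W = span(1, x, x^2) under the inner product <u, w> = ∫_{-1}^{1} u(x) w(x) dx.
g(x) = -39*x^2/7 - 16*x/5 + 44/35

The best approximation g ∈ W is the orthogonal projection of f onto W. Writing g = a_0 + a_1 x + a_2 x^2, the coefficients solve the normal equations G · a = b where
  G_{ij} = <φ_i, φ_j> and b_i = <f, φ_i>, with φ_0 = 1, φ_1 = x, φ_2 = x^2.
G =
  [2, 0, 2/3]
  [0, 2/3, 0]
  [2/3, 0, 2/5],
b = (-6/5, -32/15, -146/105).
Solving gives a_0 = 44/35, a_1 = -16/5, a_2 = -39/7, so
  g(x) = -39*x^2/7 - 16*x/5 + 44/35.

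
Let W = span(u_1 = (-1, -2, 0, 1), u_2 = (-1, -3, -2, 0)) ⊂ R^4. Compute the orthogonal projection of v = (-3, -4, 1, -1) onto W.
proj_W(v) = (-57/35, -122/35, -16/35, 7/5)

Set up U = [u_1 | ... | u_2] ∈ R^(4×2). The projector onto W = col(U) is P = U (U^T U)^(-1) U^T.
Compute U^T U =
  [6, 7]
  [7, 14],
and U^T v = (10, 13).
Solve U^T U · c = U^T v for the coefficients: c = (7/5, 8/35). The projection is proj_W(v) = U c.
Check: (v - proj_W(v)) · u_1 = 0  (should be 0).
Check: (v - proj_W(v)) · u_2 = 0  (should be 0).
Result: proj_W(v) = (-57/35, -122/35, -16/35, 7/5).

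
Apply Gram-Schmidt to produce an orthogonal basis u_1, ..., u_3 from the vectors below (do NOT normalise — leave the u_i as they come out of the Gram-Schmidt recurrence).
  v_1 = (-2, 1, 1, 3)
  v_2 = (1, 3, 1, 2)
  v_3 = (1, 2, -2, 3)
Orthogonal basis:
  u_1 = (-2, 1, 1, 3)
  u_2 = (31/15, 37/15, 7/15, 2/5)
  u_3 = (86/161, -22/161, -64/23, 214/161)

Apply the Gram-Schmidt recurrence
  u_1 = v_1
  u_i = v_i − Σ_{j<i} ((v_i · u_j) / (u_j · u_j)) · u_j.

Step by step this gives:
  u_1 = (-2, 1, 1, 3)
  u_2 = (31/15, 37/15, 7/15, 2/5)
  u_3 = (86/161, -22/161, -64/23, 214/161)

Orthogonality check:
  u_2 · u_1 = 0 (should be 0)
  u_3 · u_1 = 0 (should be 0)
  u_3 · u_2 = 0 (should be 0)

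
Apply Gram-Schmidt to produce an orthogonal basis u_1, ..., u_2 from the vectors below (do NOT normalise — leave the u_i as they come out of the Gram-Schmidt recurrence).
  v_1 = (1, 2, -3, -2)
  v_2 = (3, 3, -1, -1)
Orthogonal basis:
  u_1 = (1, 2, -3, -2)
  u_2 = (20/9, 13/9, 4/3, 5/9)

Apply the Gram-Schmidt recurrence
  u_1 = v_1
  u_i = v_i − Σ_{j<i} ((v_i · u_j) / (u_j · u_j)) · u_j.

Step by step this gives:
  u_1 = (1, 2, -3, -2)
  u_2 = (20/9, 13/9, 4/3, 5/9)

Orthogonality check:
  u_2 · u_1 = 0 (should be 0)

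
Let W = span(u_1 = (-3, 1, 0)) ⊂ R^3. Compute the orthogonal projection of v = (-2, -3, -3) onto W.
proj_W(v) = (-9/10, 3/10, 0)

Set up U = [u_1 | ... | u_1] ∈ R^(3×1). The projector onto W = col(U) is P = U (U^T U)^(-1) U^T.
Compute U^T U =
  [10],
and U^T v = (3).
Solve U^T U · c = U^T v for the coefficients: c = (3/10). The projection is proj_W(v) = U c.
Check: (v - proj_W(v)) · u_1 = 0  (should be 0).
Result: proj_W(v) = (-9/10, 3/10, 0).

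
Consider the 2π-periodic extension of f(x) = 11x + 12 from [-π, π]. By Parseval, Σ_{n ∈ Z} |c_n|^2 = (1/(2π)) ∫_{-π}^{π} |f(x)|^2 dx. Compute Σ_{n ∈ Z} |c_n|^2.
Σ |c_n|^2 = 121π^2/3 + 144

Expand and integrate term by term over [-π, π]:
  ∫ (11x)^2 dx = 121·(2π^3/3); ∫ 2·11·(12)·x dx = 0 (odd integrand); ∫ 12^2 dx = 144·2π.
So (1/(2π)) ∫_{-π}^{π} (11x + 12)^2 dx = 121π^2/3 + 144 = 121π^2/3 + 144.
Parseval ⇒ Σ |c_n|^2 = 121π^2/3 + 144.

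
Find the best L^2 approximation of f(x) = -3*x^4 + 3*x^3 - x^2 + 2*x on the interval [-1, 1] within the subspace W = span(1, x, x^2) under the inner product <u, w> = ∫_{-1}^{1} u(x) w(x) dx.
g(x) = -25*x^2/7 + 19*x/5 + 9/35

The best approximation g ∈ W is the orthogonal projection of f onto W. Writing g = a_0 + a_1 x + a_2 x^2, the coefficients solve the normal equations G · a = b where
  G_{ij} = <φ_i, φ_j> and b_i = <f, φ_i>, with φ_0 = 1, φ_1 = x, φ_2 = x^2.
G =
  [2, 0, 2/3]
  [0, 2/3, 0]
  [2/3, 0, 2/5],
b = (-28/15, 38/15, -44/35).
Solving gives a_0 = 9/35, a_1 = 19/5, a_2 = -25/7, so
  g(x) = -25*x^2/7 + 19*x/5 + 9/35.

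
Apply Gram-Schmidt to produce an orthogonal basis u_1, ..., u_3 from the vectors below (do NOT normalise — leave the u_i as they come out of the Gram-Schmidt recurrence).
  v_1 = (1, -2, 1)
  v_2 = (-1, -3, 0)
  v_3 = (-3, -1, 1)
Orthogonal basis:
  u_1 = (1, -2, 1)
  u_2 = (-11/6, -4/3, -5/6)
  u_3 = (-39/35, 13/35, 13/7)

Apply the Gram-Schmidt recurrence
  u_1 = v_1
  u_i = v_i − Σ_{j<i} ((v_i · u_j) / (u_j · u_j)) · u_j.

Step by step this gives:
  u_1 = (1, -2, 1)
  u_2 = (-11/6, -4/3, -5/6)
  u_3 = (-39/35, 13/35, 13/7)

Orthogonality check:
  u_2 · u_1 = 0 (should be 0)
  u_3 · u_1 = 0 (should be 0)
  u_3 · u_2 = 0 (should be 0)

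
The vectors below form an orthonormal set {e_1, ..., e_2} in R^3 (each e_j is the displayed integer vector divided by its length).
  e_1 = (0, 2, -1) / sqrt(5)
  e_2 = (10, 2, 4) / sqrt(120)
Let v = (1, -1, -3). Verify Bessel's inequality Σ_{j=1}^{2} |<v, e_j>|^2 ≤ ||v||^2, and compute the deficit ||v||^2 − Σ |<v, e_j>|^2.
Σ |<v, e_j>|^2 = 1/3; ||v||^2 = 11; deficit = 32/3

Write each e_j = u_j / sqrt(<u_j, u_j>) where u_j is the displayed integer vector. Then <v, e_j> = <v, u_j> / sqrt(<u_j, u_j>), so |<v, e_j>|^2 = <v, u_j>^2 / <u_j, u_j>.
Coefficients: <v, e_1> = 1/sqrt(5), <v, e_2> = -4/sqrt(120).
Square and sum: Σ |<v, e_j>|^2 = 1/3.
Compute ||v||^2 = v·v = 11.
Deficit = 11 − 1/3 = 32/3 ≥ 0, confirming Bessel's inequality. (The deficit equals ||v − Σ <v,e_j> e_j||^2, the squared distance from v to span{e_j}.)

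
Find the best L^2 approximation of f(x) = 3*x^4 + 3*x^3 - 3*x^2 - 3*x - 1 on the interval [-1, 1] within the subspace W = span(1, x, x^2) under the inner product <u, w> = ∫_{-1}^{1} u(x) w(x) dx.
g(x) = -3*x^2/7 - 6*x/5 - 44/35

The best approximation g ∈ W is the orthogonal projection of f onto W. Writing g = a_0 + a_1 x + a_2 x^2, the coefficients solve the normal equations G · a = b where
  G_{ij} = <φ_i, φ_j> and b_i = <f, φ_i>, with φ_0 = 1, φ_1 = x, φ_2 = x^2.
G =
  [2, 0, 2/3]
  [0, 2/3, 0]
  [2/3, 0, 2/5],
b = (-14/5, -4/5, -106/105).
Solving gives a_0 = -44/35, a_1 = -6/5, a_2 = -3/7, so
  g(x) = -3*x^2/7 - 6*x/5 - 44/35.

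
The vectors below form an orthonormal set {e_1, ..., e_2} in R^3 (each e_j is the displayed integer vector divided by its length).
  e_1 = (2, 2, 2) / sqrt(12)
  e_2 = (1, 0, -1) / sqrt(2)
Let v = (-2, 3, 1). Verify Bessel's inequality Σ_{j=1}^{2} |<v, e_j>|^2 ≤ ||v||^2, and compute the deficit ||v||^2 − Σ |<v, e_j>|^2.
Σ |<v, e_j>|^2 = 35/6; ||v||^2 = 14; deficit = 49/6

Write each e_j = u_j / sqrt(<u_j, u_j>) where u_j is the displayed integer vector. Then <v, e_j> = <v, u_j> / sqrt(<u_j, u_j>), so |<v, e_j>|^2 = <v, u_j>^2 / <u_j, u_j>.
Coefficients: <v, e_1> = 4/sqrt(12), <v, e_2> = -3/sqrt(2).
Square and sum: Σ |<v, e_j>|^2 = 35/6.
Compute ||v||^2 = v·v = 14.
Deficit = 14 − 35/6 = 49/6 ≥ 0, confirming Bessel's inequality. (The deficit equals ||v − Σ <v,e_j> e_j||^2, the squared distance from v to span{e_j}.)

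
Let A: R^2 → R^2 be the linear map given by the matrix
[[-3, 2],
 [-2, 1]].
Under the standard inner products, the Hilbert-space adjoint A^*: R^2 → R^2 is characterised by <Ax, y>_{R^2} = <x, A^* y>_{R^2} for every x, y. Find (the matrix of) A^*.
A^* = A^T =
[[-3, -2],
 [2, 1]]

For real matrices with standard dot products, the defining identity <Ax, y> = <x, A^* y> gives (Ax)^T y = x^T (A^*) y, i.e. x^T A^T y = x^T (A^*) y. Since this holds for all x, y, we must have A^* = A^T. Therefore
A^* =
[[-3, -2],
 [2, 1]].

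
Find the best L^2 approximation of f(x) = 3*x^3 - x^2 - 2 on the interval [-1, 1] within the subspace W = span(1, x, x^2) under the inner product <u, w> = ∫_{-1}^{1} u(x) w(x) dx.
g(x) = -x^2 + 9*x/5 - 2

The best approximation g ∈ W is the orthogonal projection of f onto W. Writing g = a_0 + a_1 x + a_2 x^2, the coefficients solve the normal equations G · a = b where
  G_{ij} = <φ_i, φ_j> and b_i = <f, φ_i>, with φ_0 = 1, φ_1 = x, φ_2 = x^2.
G =
  [2, 0, 2/3]
  [0, 2/3, 0]
  [2/3, 0, 2/5],
b = (-14/3, 6/5, -26/15).
Solving gives a_0 = -2, a_1 = 9/5, a_2 = -1, so
  g(x) = -x^2 + 9*x/5 - 2.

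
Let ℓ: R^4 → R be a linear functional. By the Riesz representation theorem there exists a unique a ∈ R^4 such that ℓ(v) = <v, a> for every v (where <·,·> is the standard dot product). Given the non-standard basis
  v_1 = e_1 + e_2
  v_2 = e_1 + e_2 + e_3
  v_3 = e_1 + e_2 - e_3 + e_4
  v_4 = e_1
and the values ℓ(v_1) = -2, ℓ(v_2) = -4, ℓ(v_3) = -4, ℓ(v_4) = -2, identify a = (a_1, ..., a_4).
a = (-2, 0, -2, -4)

Write a = (a_1, ..., a_4) in the standard basis. For each basis vector v_i, ℓ(v_i) = <v_i, a> is a linear equation in the a_j's. Collect the n equations into a matrix system V a = ℓ, where row i of V is v_i (expressed in the standard basis). Since V is invertible (lower-triangular with 1s on the diagonal, up to permutation), solve by back-substitution:
  V =
[[1, 1, 0, 0],
 [1, 1, 1, 0],
 [1, 1, -1, 1],
 [1, 0, 0, 0]]
  V a = (-2, -4, -4, -2)
Solving gives a = (-2, 0, -2, -4).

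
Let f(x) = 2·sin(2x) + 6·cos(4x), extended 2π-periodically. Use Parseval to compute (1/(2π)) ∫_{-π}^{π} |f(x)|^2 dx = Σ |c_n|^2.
Σ |c_n|^2 = 20

Expand |f|^2 and use orthogonality of {sin(nx), cos(mx)} on [-π, π]:
  ∫_{-π}^{π} sin(nx)^2 dx = π, ∫ cos(mx)^2 dx = π, and cross terms integrate to 0.
So ∫_{-π}^{π} f(x)^2 dx = 2^2 · π + 6^2 · π = (4 + 36)π.
Divide by 2π: (4 + 36)/2 = 20.
By Parseval, this equals Σ |c_n|^2.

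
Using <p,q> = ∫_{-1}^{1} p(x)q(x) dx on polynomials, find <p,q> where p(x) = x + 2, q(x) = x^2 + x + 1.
<p,q> = 6

Expand the product: p(x)·q(x) = x^3 + 3*x^2 + 3*x + 2.
∫_{-1}^{1} of each monomial x^k gives [2/(k+1) if k even, 0 if k odd]. Integrating term-by-term (or equivalently evaluating the antiderivative F(x) = x^4/4 + x^3 + 3*x^2/2 + 2*x at the endpoints):
  F(1) − F(−1) = 19/4 − (-5/4) = 6.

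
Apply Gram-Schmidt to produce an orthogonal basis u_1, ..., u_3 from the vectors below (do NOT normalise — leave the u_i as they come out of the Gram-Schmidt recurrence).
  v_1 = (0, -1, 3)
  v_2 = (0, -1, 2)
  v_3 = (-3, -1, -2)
Orthogonal basis:
  u_1 = (0, -1, 3)
  u_2 = (0, -3/10, -1/10)
  u_3 = (-3, 0, 0)

Apply the Gram-Schmidt recurrence
  u_1 = v_1
  u_i = v_i − Σ_{j<i} ((v_i · u_j) / (u_j · u_j)) · u_j.

Step by step this gives:
  u_1 = (0, -1, 3)
  u_2 = (0, -3/10, -1/10)
  u_3 = (-3, 0, 0)

Orthogonality check:
  u_2 · u_1 = 0 (should be 0)
  u_3 · u_1 = 0 (should be 0)
  u_3 · u_2 = 0 (should be 0)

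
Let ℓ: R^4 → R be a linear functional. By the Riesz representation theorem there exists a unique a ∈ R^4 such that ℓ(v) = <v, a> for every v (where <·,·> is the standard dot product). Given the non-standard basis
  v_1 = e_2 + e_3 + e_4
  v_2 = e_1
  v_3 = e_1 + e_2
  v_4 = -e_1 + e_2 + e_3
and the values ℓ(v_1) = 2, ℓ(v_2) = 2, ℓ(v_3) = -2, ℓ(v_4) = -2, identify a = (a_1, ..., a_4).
a = (2, -4, 4, 2)

Write a = (a_1, ..., a_4) in the standard basis. For each basis vector v_i, ℓ(v_i) = <v_i, a> is a linear equation in the a_j's. Collect the n equations into a matrix system V a = ℓ, where row i of V is v_i (expressed in the standard basis). Since V is invertible (lower-triangular with 1s on the diagonal, up to permutation), solve by back-substitution:
  V =
[[0, 1, 1, 1],
 [1, 0, 0, 0],
 [1, 1, 0, 0],
 [-1, 1, 1, 0]]
  V a = (2, 2, -2, -2)
Solving gives a = (2, -4, 4, 2).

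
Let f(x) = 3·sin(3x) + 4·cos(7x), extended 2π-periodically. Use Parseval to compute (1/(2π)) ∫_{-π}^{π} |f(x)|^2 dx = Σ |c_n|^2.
Σ |c_n|^2 = 25/2

Expand |f|^2 and use orthogonality of {sin(nx), cos(mx)} on [-π, π]:
  ∫_{-π}^{π} sin(nx)^2 dx = π, ∫ cos(mx)^2 dx = π, and cross terms integrate to 0.
So ∫_{-π}^{π} f(x)^2 dx = 3^2 · π + 4^2 · π = (9 + 16)π.
Divide by 2π: (9 + 16)/2 = 25/2.
By Parseval, this equals Σ |c_n|^2.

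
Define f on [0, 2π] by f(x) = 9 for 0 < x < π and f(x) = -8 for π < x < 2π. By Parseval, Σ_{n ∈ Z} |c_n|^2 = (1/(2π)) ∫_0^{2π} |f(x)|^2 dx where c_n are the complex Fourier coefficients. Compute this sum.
Σ |c_n|^2 = 145/2

Parseval equates the L^2 energy of f (normalised by 1/(2π)) with the ℓ^2 sum of its Fourier coefficients: (1/(2π)) ∫_0^{2π} |f|^2 = Σ |c_n|^2.
Compute the left side: (1/(2π)) [∫_0^π 9^2 dx + ∫_π^{2π} (-8)^2 dx] = (1/(2π)) · (81π + 64π) = (81 + 64)/2 = 145/2.
So Σ_{n ∈ Z} |c_n|^2 = 145/2.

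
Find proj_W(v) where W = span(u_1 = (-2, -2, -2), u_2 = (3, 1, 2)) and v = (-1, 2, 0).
proj_W(v) = (-7/6, 11/6, 1/3)

Set up U = [u_1 | ... | u_2] ∈ R^(3×2). The projector onto W = col(U) is P = U (U^T U)^(-1) U^T.
Compute U^T U =
  [12, -12]
  [-12, 14],
and U^T v = (-2, -1).
Solve U^T U · c = U^T v for the coefficients: c = (-5/3, -3/2). The projection is proj_W(v) = U c.
Check: (v - proj_W(v)) · u_1 = 0  (should be 0).
Check: (v - proj_W(v)) · u_2 = 0  (should be 0).
Result: proj_W(v) = (-7/6, 11/6, 1/3).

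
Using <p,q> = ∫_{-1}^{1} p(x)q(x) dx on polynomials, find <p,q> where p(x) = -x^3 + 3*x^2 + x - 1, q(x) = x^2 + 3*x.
<p,q> = 4/3

Expand the product: p(x)·q(x) = -x^5 + 10*x^3 + 2*x^2 - 3*x.
∫_{-1}^{1} of each monomial x^k gives [2/(k+1) if k even, 0 if k odd]. Integrating term-by-term (or equivalently evaluating the antiderivative F(x) = -x^6/6 + 5*x^4/2 + 2*x^3/3 - 3*x^2/2 at the endpoints):
  F(1) − F(−1) = 3/2 − (1/6) = 4/3.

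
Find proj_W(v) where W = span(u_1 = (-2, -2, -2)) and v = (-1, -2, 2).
proj_W(v) = (-1/3, -1/3, -1/3)

Set up U = [u_1 | ... | u_1] ∈ R^(3×1). The projector onto W = col(U) is P = U (U^T U)^(-1) U^T.
Compute U^T U =
  [12],
and U^T v = (2).
Solve U^T U · c = U^T v for the coefficients: c = (1/6). The projection is proj_W(v) = U c.
Check: (v - proj_W(v)) · u_1 = 0  (should be 0).
Result: proj_W(v) = (-1/3, -1/3, -1/3).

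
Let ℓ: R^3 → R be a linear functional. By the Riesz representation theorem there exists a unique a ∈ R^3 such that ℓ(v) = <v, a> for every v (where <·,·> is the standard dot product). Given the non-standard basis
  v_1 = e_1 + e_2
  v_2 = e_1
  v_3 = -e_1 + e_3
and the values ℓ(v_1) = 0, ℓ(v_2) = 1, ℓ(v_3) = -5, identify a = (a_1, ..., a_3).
a = (1, -1, -4)

Write a = (a_1, ..., a_3) in the standard basis. For each basis vector v_i, ℓ(v_i) = <v_i, a> is a linear equation in the a_j's. Collect the n equations into a matrix system V a = ℓ, where row i of V is v_i (expressed in the standard basis). Since V is invertible (lower-triangular with 1s on the diagonal, up to permutation), solve by back-substitution:
  V =
[[1, 1, 0],
 [1, 0, 0],
 [-1, 0, 1]]
  V a = (0, 1, -5)
Solving gives a = (1, -1, -4).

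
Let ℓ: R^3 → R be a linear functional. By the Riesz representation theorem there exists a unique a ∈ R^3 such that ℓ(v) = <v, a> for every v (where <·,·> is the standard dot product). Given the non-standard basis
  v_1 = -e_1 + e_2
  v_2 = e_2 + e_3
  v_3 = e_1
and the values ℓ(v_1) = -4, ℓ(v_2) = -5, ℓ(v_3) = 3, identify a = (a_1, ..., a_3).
a = (3, -1, -4)

Write a = (a_1, ..., a_3) in the standard basis. For each basis vector v_i, ℓ(v_i) = <v_i, a> is a linear equation in the a_j's. Collect the n equations into a matrix system V a = ℓ, where row i of V is v_i (expressed in the standard basis). Since V is invertible (lower-triangular with 1s on the diagonal, up to permutation), solve by back-substitution:
  V =
[[-1, 1, 0],
 [0, 1, 1],
 [1, 0, 0]]
  V a = (-4, -5, 3)
Solving gives a = (3, -1, -4).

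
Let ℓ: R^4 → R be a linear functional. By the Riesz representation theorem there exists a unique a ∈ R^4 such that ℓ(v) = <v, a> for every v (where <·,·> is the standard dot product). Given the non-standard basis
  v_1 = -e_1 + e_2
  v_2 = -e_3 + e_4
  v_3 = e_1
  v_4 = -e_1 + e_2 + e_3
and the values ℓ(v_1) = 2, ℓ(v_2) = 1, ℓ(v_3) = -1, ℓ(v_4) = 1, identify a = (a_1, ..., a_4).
a = (-1, 1, -1, 0)

Write a = (a_1, ..., a_4) in the standard basis. For each basis vector v_i, ℓ(v_i) = <v_i, a> is a linear equation in the a_j's. Collect the n equations into a matrix system V a = ℓ, where row i of V is v_i (expressed in the standard basis). Since V is invertible (lower-triangular with 1s on the diagonal, up to permutation), solve by back-substitution:
  V =
[[-1, 1, 0, 0],
 [0, 0, -1, 1],
 [1, 0, 0, 0],
 [-1, 1, 1, 0]]
  V a = (2, 1, -1, 1)
Solving gives a = (-1, 1, -1, 0).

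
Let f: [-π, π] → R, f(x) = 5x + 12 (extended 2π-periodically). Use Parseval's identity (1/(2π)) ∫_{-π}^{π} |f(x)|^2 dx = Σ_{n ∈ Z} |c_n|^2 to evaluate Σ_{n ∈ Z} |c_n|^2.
Σ |c_n|^2 = 25π^2/3 + 144

Expand and integrate term by term over [-π, π]:
  ∫ (5x)^2 dx = 25·(2π^3/3); ∫ 2·5·(12)·x dx = 0 (odd integrand); ∫ 12^2 dx = 144·2π.
So (1/(2π)) ∫_{-π}^{π} (5x + 12)^2 dx = 25π^2/3 + 144 = 25π^2/3 + 144.
Parseval ⇒ Σ |c_n|^2 = 25π^2/3 + 144.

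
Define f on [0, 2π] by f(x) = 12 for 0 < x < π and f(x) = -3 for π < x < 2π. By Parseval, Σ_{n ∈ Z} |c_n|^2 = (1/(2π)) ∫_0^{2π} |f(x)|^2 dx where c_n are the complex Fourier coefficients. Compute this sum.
Σ |c_n|^2 = 153/2

Parseval equates the L^2 energy of f (normalised by 1/(2π)) with the ℓ^2 sum of its Fourier coefficients: (1/(2π)) ∫_0^{2π} |f|^2 = Σ |c_n|^2.
Compute the left side: (1/(2π)) [∫_0^π 12^2 dx + ∫_π^{2π} (-3)^2 dx] = (1/(2π)) · (144π + 9π) = (144 + 9)/2 = 153/2.
So Σ_{n ∈ Z} |c_n|^2 = 153/2.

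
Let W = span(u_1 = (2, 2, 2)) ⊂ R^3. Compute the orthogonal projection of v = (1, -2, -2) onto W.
proj_W(v) = (-1, -1, -1)

Set up U = [u_1 | ... | u_1] ∈ R^(3×1). The projector onto W = col(U) is P = U (U^T U)^(-1) U^T.
Compute U^T U =
  [12],
and U^T v = (-6).
Solve U^T U · c = U^T v for the coefficients: c = (-1/2). The projection is proj_W(v) = U c.
Check: (v - proj_W(v)) · u_1 = 0  (should be 0).
Result: proj_W(v) = (-1, -1, -1).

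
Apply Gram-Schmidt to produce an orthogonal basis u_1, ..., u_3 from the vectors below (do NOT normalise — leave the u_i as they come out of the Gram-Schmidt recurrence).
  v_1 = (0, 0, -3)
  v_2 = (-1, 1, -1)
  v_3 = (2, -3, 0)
Orthogonal basis:
  u_1 = (0, 0, -3)
  u_2 = (-1, 1, 0)
  u_3 = (-1/2, -1/2, 0)

Apply the Gram-Schmidt recurrence
  u_1 = v_1
  u_i = v_i − Σ_{j<i} ((v_i · u_j) / (u_j · u_j)) · u_j.

Step by step this gives:
  u_1 = (0, 0, -3)
  u_2 = (-1, 1, 0)
  u_3 = (-1/2, -1/2, 0)

Orthogonality check:
  u_2 · u_1 = 0 (should be 0)
  u_3 · u_1 = 0 (should be 0)
  u_3 · u_2 = 0 (should be 0)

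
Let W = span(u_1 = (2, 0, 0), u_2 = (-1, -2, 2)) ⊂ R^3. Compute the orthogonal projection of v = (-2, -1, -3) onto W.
proj_W(v) = (-2, 1, -1)

Set up U = [u_1 | ... | u_2] ∈ R^(3×2). The projector onto W = col(U) is P = U (U^T U)^(-1) U^T.
Compute U^T U =
  [4, -2]
  [-2, 9],
and U^T v = (-4, -2).
Solve U^T U · c = U^T v for the coefficients: c = (-5/4, -1/2). The projection is proj_W(v) = U c.
Check: (v - proj_W(v)) · u_1 = 0  (should be 0).
Check: (v - proj_W(v)) · u_2 = 0  (should be 0).
Result: proj_W(v) = (-2, 1, -1).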